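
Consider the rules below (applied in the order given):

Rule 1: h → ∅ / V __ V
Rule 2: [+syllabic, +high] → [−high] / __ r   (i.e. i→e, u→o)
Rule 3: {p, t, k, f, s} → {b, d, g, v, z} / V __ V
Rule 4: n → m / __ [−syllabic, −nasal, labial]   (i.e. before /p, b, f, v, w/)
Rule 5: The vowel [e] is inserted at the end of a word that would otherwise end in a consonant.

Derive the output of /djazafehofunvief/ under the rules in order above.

djazaveovumviefe

Rule 1 (intervocalic h-deletion): /h/ occurs between vowels /e/ and /o/, so it deletes. /djazafehofunvief/ → djazafeofunvief.
Rule 2 (pre-rhotic lowering): no segment meets the environment; /djazafeofunvief/ is unchanged.
Rule 3 (intervocalic voicing): /f/ is a voiceless obstruent between vowels /a/ and /e/, so it voices to [v]. /f/ is a voiceless obstruent between vowels /o/ and /u/, so it voices to [v]. /djazafeofunvief/ → djazaveovunvief.
Rule 4 (nasal place assimilation): /n/ precedes the labial consonant /v/, so it assimilates in place to [m]. /djazaveovunvief/ → djazaveovumvief.
Rule 5 (final e-epenthesis): the form ends in the consonant /f/, so [e] is inserted word-finally. /djazaveovumvief/ → djazaveovumviefe.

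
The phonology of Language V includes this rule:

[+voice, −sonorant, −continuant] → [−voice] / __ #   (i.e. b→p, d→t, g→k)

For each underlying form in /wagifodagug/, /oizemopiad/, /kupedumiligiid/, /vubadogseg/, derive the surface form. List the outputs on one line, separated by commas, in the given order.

/wagifodagug/: /g/ is a voiced stop in word-final position, so it devoices to [k]. → [wagifodaguk].
/oizemopiad/: /d/ is a voiced stop in word-final position, so it devoices to [t]. → [oizemopiat].
/kupedumiligiid/: /d/ is a voiced stop in word-final position, so it devoices to [t]. → [kupedumiligiit].
/vubadogseg/: /g/ is a voiced stop in word-final position, so it devoices to [k]. → [vubadogsek].

wagifodaguk, oizemopiat, kupedumiligiit, vubadogsek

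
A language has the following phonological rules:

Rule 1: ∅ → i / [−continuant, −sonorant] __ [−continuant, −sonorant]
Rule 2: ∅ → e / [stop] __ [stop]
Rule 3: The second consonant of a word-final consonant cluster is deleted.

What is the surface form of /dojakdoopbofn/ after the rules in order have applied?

Rule 1 (stop-cluster i-epenthesis): /k/ and /d/ form a stop–stop cluster, so [i] is inserted between them. /p/ and /b/ form a stop–stop cluster, so [i] is inserted between them. /dojakdoopbofn/ → dojakidoopibofn.
Rule 2 (stop-cluster e-epenthesis): no segment meets the environment; /dojakidoopibofn/ is unchanged.
Rule 3 (final cluster simplification): /n/ is the second consonant of a word-final cluster /fn/, so it deletes. /dojakidoopibofn/ → dojakidoopibof.

dojakidoopibof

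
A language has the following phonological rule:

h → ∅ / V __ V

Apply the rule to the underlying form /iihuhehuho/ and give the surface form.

iiueuo

/h/ occurs between vowels /i/ and /u/, so it deletes.
/h/ occurs between vowels /u/ and /e/, so it deletes.
/h/ occurs between vowels /e/ and /u/, so it deletes.
/h/ occurs between vowels /u/ and /o/, so it deletes.
Surface form: [iiueuo].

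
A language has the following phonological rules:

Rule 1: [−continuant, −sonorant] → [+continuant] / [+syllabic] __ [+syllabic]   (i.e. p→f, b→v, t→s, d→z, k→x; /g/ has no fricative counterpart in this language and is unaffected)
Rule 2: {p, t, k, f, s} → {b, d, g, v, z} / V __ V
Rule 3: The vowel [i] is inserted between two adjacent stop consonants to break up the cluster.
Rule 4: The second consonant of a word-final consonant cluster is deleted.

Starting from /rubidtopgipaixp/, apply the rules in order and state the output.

Rule 1 (intervocalic spirantization): /b/ is a stop between vowels /u/ and /i/, so it spirantizes to the fricative [v]. /p/ is a stop between vowels /i/ and /a/, so it spirantizes to the fricative [f]. /rubidtopgipaixp/ → ruvidtopgifaixp.
Rule 2 (intervocalic voicing): /f/ is a voiceless obstruent between vowels /i/ and /a/, so it voices to [v]. /ruvidtopgifaixp/ → ruvidtopgivaixp.
Rule 3 (stop-cluster i-epenthesis): /d/ and /t/ form a stop–stop cluster, so [i] is inserted between them. /p/ and /g/ form a stop–stop cluster, so [i] is inserted between them. /ruvidtopgivaixp/ → ruviditopigivaixp.
Rule 4 (final cluster simplification): /p/ is the second consonant of a word-final cluster /xp/, so it deletes. /ruviditopigivaixp/ → ruviditopigivaix.

ruviditopigivaix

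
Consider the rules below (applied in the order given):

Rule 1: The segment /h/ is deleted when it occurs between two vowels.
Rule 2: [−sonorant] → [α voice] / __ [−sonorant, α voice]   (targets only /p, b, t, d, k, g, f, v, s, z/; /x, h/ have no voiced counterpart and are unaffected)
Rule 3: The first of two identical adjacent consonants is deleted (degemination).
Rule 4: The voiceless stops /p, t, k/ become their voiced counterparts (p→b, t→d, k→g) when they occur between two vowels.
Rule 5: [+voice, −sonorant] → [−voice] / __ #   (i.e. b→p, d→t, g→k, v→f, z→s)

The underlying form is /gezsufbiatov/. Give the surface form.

Rule 1 (intervocalic h-deletion): no segment meets the environment; /gezsufbiatov/ is unchanged.
Rule 2 (regressive voicing assimilation): /z/ precedes the voiceless obstruent /s/, so it devoices to [s] by assimilation. /f/ precedes the voiced obstruent /b/, so it voices to [v] by assimilation. /gezsufbiatov/ → gessuvbiatov.
Rule 3 (degemination): /ss/ is a geminate; the first /s/ deletes. /gessuvbiatov/ → gesuvbiatov.
Rule 4 (intervocalic voicing): /t/ is a voiceless stop between vowels /a/ and /o/, so it voices to [d]. /gesuvbiatov/ → gesuvbiadov.
Rule 5 (final devoicing): /v/ is a voiced obstruent in word-final position, so it devoices to [f]. /gesuvbiadov/ → gesuvbiadof.

gesuvbiadof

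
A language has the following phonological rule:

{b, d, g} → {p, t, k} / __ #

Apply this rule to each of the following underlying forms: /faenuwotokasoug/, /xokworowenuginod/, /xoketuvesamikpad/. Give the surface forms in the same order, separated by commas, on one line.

/faenuwotokasoug/: /g/ is a voiced stop in word-final position, so it devoices to [k]. → [faenuwotokasouk].
/xokworowenuginod/: /d/ is a voiced stop in word-final position, so it devoices to [t]. → [xokworowenuginot].
/xoketuvesamikpad/: /d/ is a voiced stop in word-final position, so it devoices to [t]. → [xoketuvesamikpat].

faenuwotokasouk, xokworowenuginot, xoketuvesamikpat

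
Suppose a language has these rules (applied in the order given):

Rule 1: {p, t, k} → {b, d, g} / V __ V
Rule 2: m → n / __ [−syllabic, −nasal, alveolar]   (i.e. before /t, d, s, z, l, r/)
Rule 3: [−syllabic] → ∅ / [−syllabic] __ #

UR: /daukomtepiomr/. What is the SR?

Rule 1 (intervocalic voicing): /k/ is a voiceless stop between vowels /u/ and /o/, so it voices to [g]. /p/ is a voiceless stop between vowels /e/ and /i/, so it voices to [b]. /daukomtepiomr/ → daugomtebiomr.
Rule 2 (nasal place assimilation): /m/ precedes the alveolar consonant /t/, so it assimilates in place to [n]. /m/ precedes the alveolar consonant /r/, so it assimilates in place to [n]. /daugomtebiomr/ → daugontebionr.
Rule 3 (final cluster simplification): /r/ is the second consonant of a word-final cluster /nr/, so it deletes. /daugontebionr/ → daugontebion.

daugontebion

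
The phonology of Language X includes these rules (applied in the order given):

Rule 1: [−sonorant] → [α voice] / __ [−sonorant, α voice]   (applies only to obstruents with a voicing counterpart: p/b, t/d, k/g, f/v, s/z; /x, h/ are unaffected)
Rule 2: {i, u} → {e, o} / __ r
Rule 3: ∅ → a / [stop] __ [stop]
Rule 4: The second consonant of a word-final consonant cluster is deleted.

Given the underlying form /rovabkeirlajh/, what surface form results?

Rule 1 (regressive voicing assimilation): /b/ precedes the voiceless obstruent /k/, so it devoices to [p] by assimilation. /rovabkeirlajh/ → rovapkeirlajh.
Rule 2 (pre-rhotic lowering): /i/ is a high vowel immediately before /r/, so it lowers to [e]. /rovapkeirlajh/ → rovapkeerlajh.
Rule 3 (stop-cluster a-epenthesis): /p/ and /k/ form a stop–stop cluster, so [a] is inserted between them. /rovapkeerlajh/ → rovapakeerlajh.
Rule 4 (final cluster simplification): /h/ is the second consonant of a word-final cluster /jh/, so it deletes. /rovapakeerlajh/ → rovapakeerlaj.

rovapakeerlaj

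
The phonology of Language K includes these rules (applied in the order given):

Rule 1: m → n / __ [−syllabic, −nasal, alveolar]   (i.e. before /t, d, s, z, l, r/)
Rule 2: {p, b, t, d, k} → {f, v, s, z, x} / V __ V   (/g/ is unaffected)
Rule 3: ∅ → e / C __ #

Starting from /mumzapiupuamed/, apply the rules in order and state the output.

munzafiufuamede

Rule 1 (nasal place assimilation): /m/ precedes the alveolar consonant /z/, so it assimilates in place to [n]. /mumzapiupuamed/ → munzapiupuamed.
Rule 2 (intervocalic spirantization): /p/ is a stop between vowels /a/ and /i/, so it spirantizes to the fricative [f]. /p/ is a stop between vowels /u/ and /u/, so it spirantizes to the fricative [f]. /munzapiupuamed/ → munzafiufuamed.
Rule 3 (final e-epenthesis): the form ends in the consonant /d/, so [e] is inserted word-finally. /munzafiufuamed/ → munzafiufuamede.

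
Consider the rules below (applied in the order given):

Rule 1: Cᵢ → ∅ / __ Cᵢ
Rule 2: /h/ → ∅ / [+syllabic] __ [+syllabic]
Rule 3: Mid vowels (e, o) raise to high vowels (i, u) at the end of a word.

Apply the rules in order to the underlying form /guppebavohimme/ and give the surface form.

Rule 1 (degemination): /pp/ is a geminate; the first /p/ deletes. /mm/ is a geminate; the first /m/ deletes. /guppebavohimme/ → gupebavohime.
Rule 2 (intervocalic h-deletion): /h/ occurs between vowels /o/ and /i/, so it deletes. /gupebavohime/ → gupebavoime.
Rule 3 (final vowel raising): /e/ is a mid vowel in word-final position, so it raises to [i]. /gupebavoime/ → gupebavoimi.

gupebavoimi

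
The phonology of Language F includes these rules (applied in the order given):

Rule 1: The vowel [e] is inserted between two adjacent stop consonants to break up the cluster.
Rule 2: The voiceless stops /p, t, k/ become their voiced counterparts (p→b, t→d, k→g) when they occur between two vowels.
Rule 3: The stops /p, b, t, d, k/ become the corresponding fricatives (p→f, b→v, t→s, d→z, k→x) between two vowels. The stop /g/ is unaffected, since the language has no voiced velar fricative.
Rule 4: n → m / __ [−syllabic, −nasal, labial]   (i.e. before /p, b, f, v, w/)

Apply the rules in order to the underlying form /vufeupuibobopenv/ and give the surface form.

vufeuvuivovovemv

Rule 1 (stop-cluster e-epenthesis): no segment meets the environment; /vufeupuibobopenv/ is unchanged.
Rule 2 (intervocalic voicing): /p/ is a voiceless stop between vowels /u/ and /u/, so it voices to [b]. /p/ is a voiceless stop between vowels /o/ and /e/, so it voices to [b]. /vufeupuibobopenv/ → vufeubuibobobenv.
Rule 3 (intervocalic spirantization): /b/ is a stop between vowels /u/ and /u/, so it spirantizes to the fricative [v]. /b/ is a stop between vowels /i/ and /o/, so it spirantizes to the fricative [v]. /b/ is a stop between vowels /o/ and /o/, so it spirantizes to the fricative [v]. /b/ is a stop between vowels /o/ and /e/, so it spirantizes to the fricative [v]. /vufeubuibobobenv/ → vufeuvuivovovenv.
Rule 4 (nasal place assimilation): /n/ precedes the labial consonant /v/, so it assimilates in place to [m]. /vufeuvuivovovenv/ → vufeuvuivovovemv.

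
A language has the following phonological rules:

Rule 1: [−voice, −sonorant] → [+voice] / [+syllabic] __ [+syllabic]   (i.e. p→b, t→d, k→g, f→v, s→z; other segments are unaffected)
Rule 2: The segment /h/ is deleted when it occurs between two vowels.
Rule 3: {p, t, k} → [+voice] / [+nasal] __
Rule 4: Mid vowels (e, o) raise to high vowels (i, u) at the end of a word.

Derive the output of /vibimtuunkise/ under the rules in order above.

Rule 1 (intervocalic voicing): /s/ is a voiceless obstruent between vowels /i/ and /e/, so it voices to [z]. /vibimtuunkise/ → vibimtuunkize.
Rule 2 (intervocalic h-deletion): no segment meets the environment; /vibimtuunkize/ is unchanged.
Rule 3 (post-nasal voicing): /t/ is a voiceless stop immediately after the nasal /m/, so it voices to [d]. /k/ is a voiceless stop immediately after the nasal /n/, so it voices to [g]. /vibimtuunkize/ → vibimduungize.
Rule 4 (final vowel raising): /e/ is a mid vowel in word-final position, so it raises to [i]. /vibimduungize/ → vibimduungizi.

vibimduungizi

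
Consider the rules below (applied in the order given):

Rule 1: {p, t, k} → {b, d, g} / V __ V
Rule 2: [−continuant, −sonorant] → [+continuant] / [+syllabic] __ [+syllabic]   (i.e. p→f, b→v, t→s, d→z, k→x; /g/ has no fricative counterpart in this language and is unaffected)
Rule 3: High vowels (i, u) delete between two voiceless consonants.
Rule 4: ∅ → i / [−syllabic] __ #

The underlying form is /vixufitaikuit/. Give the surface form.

vixfizaiguiti

Rule 1 (intervocalic voicing): /t/ is a voiceless stop between vowels /i/ and /a/, so it voices to [d]. /k/ is a voiceless stop between vowels /i/ and /u/, so it voices to [g]. /vixufitaikuit/ → vixufidaiguit.
Rule 2 (intervocalic spirantization): /d/ is a stop between vowels /i/ and /a/, so it spirantizes to the fricative [z]. /vixufidaiguit/ → vixufizaiguit.
Rule 3 (high vowel syncope): /u/ is a high vowel flanked by voiceless consonants /x/ and /f/, so it deletes. /vixufizaiguit/ → vixfizaiguit.
Rule 4 (final i-epenthesis): the form ends in the consonant /t/, so [i] is inserted word-finally. /vixfizaiguit/ → vixfizaiguiti.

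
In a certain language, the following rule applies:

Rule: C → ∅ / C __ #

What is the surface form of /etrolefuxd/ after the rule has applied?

etrolefux

/d/ is the second consonant of a word-final cluster /xd/, so it deletes.
The other instances of /t/, /r/, /l/, /f/, /x/ do not occur in the required environment and remain unchanged.
Surface form: [etrolefux].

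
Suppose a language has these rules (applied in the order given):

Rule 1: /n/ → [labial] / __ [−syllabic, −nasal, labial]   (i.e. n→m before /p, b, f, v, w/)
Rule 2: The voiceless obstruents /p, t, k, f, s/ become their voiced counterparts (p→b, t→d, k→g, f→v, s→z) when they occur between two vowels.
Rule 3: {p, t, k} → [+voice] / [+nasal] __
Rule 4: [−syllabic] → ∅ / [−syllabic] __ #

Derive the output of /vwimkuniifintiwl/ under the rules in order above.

vwimguniivindiw

Rule 1 (nasal place assimilation): no segment meets the environment; /vwimkuniifintiwl/ is unchanged.
Rule 2 (intervocalic voicing): /f/ is a voiceless obstruent between vowels /i/ and /i/, so it voices to [v]. /vwimkuniifintiwl/ → vwimkuniivintiwl.
Rule 3 (post-nasal voicing): /k/ is a voiceless stop immediately after the nasal /m/, so it voices to [g]. /t/ is a voiceless stop immediately after the nasal /n/, so it voices to [d]. /vwimkuniivintiwl/ → vwimguniivindiwl.
Rule 4 (final cluster simplification): /l/ is the second consonant of a word-final cluster /wl/, so it deletes. /vwimguniivindiwl/ → vwimguniivindiw.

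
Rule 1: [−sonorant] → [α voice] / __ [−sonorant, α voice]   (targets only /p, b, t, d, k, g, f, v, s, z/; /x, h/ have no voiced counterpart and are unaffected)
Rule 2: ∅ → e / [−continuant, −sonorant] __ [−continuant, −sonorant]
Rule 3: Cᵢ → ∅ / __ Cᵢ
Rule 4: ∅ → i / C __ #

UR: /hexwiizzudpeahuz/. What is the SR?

Rule 1 (regressive voicing assimilation): /d/ precedes the voiceless obstruent /p/, so it devoices to [t] by assimilation. /hexwiizzudpeahuz/ → hexwiizzutpeahuz.
Rule 2 (stop-cluster e-epenthesis): /t/ and /p/ form a stop–stop cluster, so [e] is inserted between them. /hexwiizzutpeahuz/ → hexwiizzutepeahuz.
Rule 3 (degemination): /zz/ is a geminate; the first /z/ deletes. /hexwiizzutepeahuz/ → hexwiizutepeahuz.
Rule 4 (final i-epenthesis): the form ends in the consonant /z/, so [i] is inserted word-finally. /hexwiizutepeahuz/ → hexwiizutepeahuzi.

hexwiizutepeahuzi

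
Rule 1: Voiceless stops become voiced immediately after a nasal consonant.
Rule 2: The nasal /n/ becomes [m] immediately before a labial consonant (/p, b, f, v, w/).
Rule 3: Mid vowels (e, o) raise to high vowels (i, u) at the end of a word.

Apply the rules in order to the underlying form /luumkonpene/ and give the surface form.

luumgombeni

Rule 1 (post-nasal voicing): /k/ is a voiceless stop immediately after the nasal /m/, so it voices to [g]. /p/ is a voiceless stop immediately after the nasal /n/, so it voices to [b]. /luumkonpene/ → luumgonbene.
Rule 2 (nasal place assimilation): /n/ precedes the labial consonant /b/, so it assimilates in place to [m]. /luumgonbene/ → luumgombene.
Rule 3 (final vowel raising): /e/ is a mid vowel in word-final position, so it raises to [i]. /luumgombene/ → luumgombeni.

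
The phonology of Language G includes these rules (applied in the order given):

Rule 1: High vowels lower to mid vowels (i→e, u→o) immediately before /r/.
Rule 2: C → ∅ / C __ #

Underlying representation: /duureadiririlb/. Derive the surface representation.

Rule 1 (pre-rhotic lowering): /u/ is a high vowel immediately before /r/, so it lowers to [o]. /i/ is a high vowel immediately before /r/, so it lowers to [e]. /i/ is a high vowel immediately before /r/, so it lowers to [e]. /duureadiririlb/ → duoreadererilb.
Rule 2 (final cluster simplification): /b/ is the second consonant of a word-final cluster /lb/, so it deletes. /duoreadererilb/ → duoreadereril.

duoreadereril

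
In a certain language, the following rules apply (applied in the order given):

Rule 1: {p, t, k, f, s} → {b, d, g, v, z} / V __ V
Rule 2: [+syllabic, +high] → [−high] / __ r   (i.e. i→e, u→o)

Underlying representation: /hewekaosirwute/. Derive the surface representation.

hewegaozerwude

Rule 1 (intervocalic voicing): /k/ is a voiceless obstruent between vowels /e/ and /a/, so it voices to [g]. /s/ is a voiceless obstruent between vowels /o/ and /i/, so it voices to [z]. /t/ is a voiceless obstruent between vowels /u/ and /e/, so it voices to [d]. /hewekaosirwute/ → hewegaozirwude.
Rule 2 (pre-rhotic lowering): /i/ is a high vowel immediately before /r/, so it lowers to [e]. /hewegaozirwude/ → hewegaozerwude.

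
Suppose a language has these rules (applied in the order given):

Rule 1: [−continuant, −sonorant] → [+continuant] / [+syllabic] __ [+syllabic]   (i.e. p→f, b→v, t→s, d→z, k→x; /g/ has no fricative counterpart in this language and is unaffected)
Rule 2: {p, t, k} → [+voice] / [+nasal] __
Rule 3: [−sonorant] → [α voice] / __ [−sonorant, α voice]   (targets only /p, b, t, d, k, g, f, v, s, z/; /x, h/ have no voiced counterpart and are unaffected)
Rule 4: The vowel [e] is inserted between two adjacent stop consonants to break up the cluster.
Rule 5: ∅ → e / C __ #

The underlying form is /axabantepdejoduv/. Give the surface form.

Rule 1 (intervocalic spirantization): /b/ is a stop between vowels /a/ and /a/, so it spirantizes to the fricative [v]. /d/ is a stop between vowels /o/ and /u/, so it spirantizes to the fricative [z]. /axabantepdejoduv/ → axavantepdejozuv.
Rule 2 (post-nasal voicing): /t/ is a voiceless stop immediately after the nasal /n/, so it voices to [d]. /axavantepdejozuv/ → axavandepdejozuv.
Rule 3 (regressive voicing assimilation): /p/ precedes the voiced obstruent /d/, so it voices to [b] by assimilation. /axavandepdejozuv/ → axavandebdejozuv.
Rule 4 (stop-cluster e-epenthesis): /b/ and /d/ form a stop–stop cluster, so [e] is inserted between them. /axavandebdejozuv/ → axavandebedejozuv.
Rule 5 (final e-epenthesis): the form ends in the consonant /v/, so [e] is inserted word-finally. /axavandebedejozuv/ → axavandebedejozuve.

axavandebedejozuve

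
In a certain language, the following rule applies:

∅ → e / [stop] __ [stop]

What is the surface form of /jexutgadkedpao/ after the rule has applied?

/t/ and /g/ form a stop–stop cluster, so [e] is inserted between them.
/d/ and /k/ form a stop–stop cluster, so [e] is inserted between them.
/d/ and /p/ form a stop–stop cluster, so [e] is inserted between them.
Surface form: [jexutegadekedepao].

jexutegadekedepao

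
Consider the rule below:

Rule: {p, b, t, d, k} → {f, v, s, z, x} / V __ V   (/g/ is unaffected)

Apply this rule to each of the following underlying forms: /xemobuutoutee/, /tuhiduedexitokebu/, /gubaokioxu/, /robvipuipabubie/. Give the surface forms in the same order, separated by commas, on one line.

xemovuusousee, tuhizuezexisoxevu, guvaoxioxu, robvifuifavuvie

/xemobuutoutee/: /b/ is a stop between vowels /o/ and /u/, so it spirantizes to the fricative [v]. /t/ is a stop between vowels /u/ and /o/, so it spirantizes to the fricative [s]. /t/ is a stop between vowels /u/ and /e/, so it spirantizes to the fricative [s]. → [xemovuusousee].
/tuhiduedexitokebu/: /d/ is a stop between vowels /i/ and /u/, so it spirantizes to the fricative [z]. /d/ is a stop between vowels /e/ and /e/, so it spirantizes to the fricative [z]. /t/ is a stop between vowels /i/ and /o/, so it spirantizes to the fricative [s]. /k/ is a stop between vowels /o/ and /e/, so it spirantizes to the fricative [x]. /b/ is a stop between vowels /e/ and /u/, so it spirantizes to the fricative [v]. → [tuhizuezexisoxevu].
/gubaokioxu/: /b/ is a stop between vowels /u/ and /a/, so it spirantizes to the fricative [v]. /k/ is a stop between vowels /o/ and /i/, so it spirantizes to the fricative [x]. → [guvaoxioxu].
/robvipuipabubie/: /p/ is a stop between vowels /i/ and /u/, so it spirantizes to the fricative [f]. /p/ is a stop between vowels /i/ and /a/, so it spirantizes to the fricative [f]. /b/ is a stop between vowels /a/ and /u/, so it spirantizes to the fricative [v]. /b/ is a stop between vowels /u/ and /i/, so it spirantizes to the fricative [v]. → [robvifuifavuvie].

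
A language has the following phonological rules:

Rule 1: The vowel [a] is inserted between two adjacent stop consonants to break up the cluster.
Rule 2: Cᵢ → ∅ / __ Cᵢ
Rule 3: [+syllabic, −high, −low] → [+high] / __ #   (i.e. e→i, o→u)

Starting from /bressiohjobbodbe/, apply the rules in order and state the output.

bresiohjobabodabi

Rule 1 (stop-cluster a-epenthesis): /b/ and /b/ form a stop–stop cluster, so [a] is inserted between them. /d/ and /b/ form a stop–stop cluster, so [a] is inserted between them. /bressiohjobbodbe/ → bressiohjobabodabe.
Rule 2 (degemination): /ss/ is a geminate; the first /s/ deletes. /bressiohjobabodabe/ → bresiohjobabodabe.
Rule 3 (final vowel raising): /e/ is a mid vowel in word-final position, so it raises to [i]. /bresiohjobabodabe/ → bresiohjobabodabi.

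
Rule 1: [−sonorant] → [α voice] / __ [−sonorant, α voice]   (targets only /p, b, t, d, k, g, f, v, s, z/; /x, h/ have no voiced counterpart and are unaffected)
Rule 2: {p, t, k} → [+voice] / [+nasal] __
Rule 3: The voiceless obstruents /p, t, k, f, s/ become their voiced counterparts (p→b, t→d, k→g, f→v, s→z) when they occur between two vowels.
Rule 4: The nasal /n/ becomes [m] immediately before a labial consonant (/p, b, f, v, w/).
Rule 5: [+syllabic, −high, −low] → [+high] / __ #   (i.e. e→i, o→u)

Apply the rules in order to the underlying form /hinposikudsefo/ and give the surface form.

himbozigutsevu

Rule 1 (regressive voicing assimilation): /d/ precedes the voiceless obstruent /s/, so it devoices to [t] by assimilation. /hinposikudsefo/ → hinposikutsefo.
Rule 2 (post-nasal voicing): /p/ is a voiceless stop immediately after the nasal /n/, so it voices to [b]. /hinposikutsefo/ → hinbosikutsefo.
Rule 3 (intervocalic voicing): /s/ is a voiceless obstruent between vowels /o/ and /i/, so it voices to [z]. /k/ is a voiceless obstruent between vowels /i/ and /u/, so it voices to [g]. /f/ is a voiceless obstruent between vowels /e/ and /o/, so it voices to [v]. /hinbosikutsefo/ → hinbozigutsevo.
Rule 4 (nasal place assimilation): /n/ precedes the labial consonant /b/, so it assimilates in place to [m]. /hinbozigutsevo/ → himbozigutsevo.
Rule 5 (final vowel raising): /o/ is a mid vowel in word-final position, so it raises to [u]. /himbozigutsevo/ → himbozigutsevu.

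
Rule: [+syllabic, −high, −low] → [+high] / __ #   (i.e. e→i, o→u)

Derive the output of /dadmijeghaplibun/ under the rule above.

No segment of /dadmijeghaplibun/ meets the structural description of the rule, so the form surfaces unchanged.

dadmijeghaplibun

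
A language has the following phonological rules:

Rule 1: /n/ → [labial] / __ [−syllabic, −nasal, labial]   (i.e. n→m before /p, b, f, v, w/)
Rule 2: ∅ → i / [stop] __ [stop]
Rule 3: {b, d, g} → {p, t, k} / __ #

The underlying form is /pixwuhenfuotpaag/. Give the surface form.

Rule 1 (nasal place assimilation): /n/ precedes the labial consonant /f/, so it assimilates in place to [m]. /pixwuhenfuotpaag/ → pixwuhemfuotpaag.
Rule 2 (stop-cluster i-epenthesis): /t/ and /p/ form a stop–stop cluster, so [i] is inserted between them. /pixwuhemfuotpaag/ → pixwuhemfuotipaag.
Rule 3 (final devoicing): /g/ is a voiced stop in word-final position, so it devoices to [k]. /pixwuhemfuotipaag/ → pixwuhemfuotipaak.

pixwuhemfuotipaak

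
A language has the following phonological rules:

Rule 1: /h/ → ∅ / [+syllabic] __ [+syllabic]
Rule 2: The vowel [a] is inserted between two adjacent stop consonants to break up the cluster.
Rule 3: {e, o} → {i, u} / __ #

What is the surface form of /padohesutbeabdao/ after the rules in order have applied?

padoesutabeabadau

Rule 1 (intervocalic h-deletion): /h/ occurs between vowels /o/ and /e/, so it deletes. /padohesutbeabdao/ → padoesutbeabdao.
Rule 2 (stop-cluster a-epenthesis): /t/ and /b/ form a stop–stop cluster, so [a] is inserted between them. /b/ and /d/ form a stop–stop cluster, so [a] is inserted between them. /padoesutbeabdao/ → padoesutabeabadao.
Rule 3 (final vowel raising): /o/ is a mid vowel in word-final position, so it raises to [u]. /padoesutabeabadao/ → padoesutabeabadau.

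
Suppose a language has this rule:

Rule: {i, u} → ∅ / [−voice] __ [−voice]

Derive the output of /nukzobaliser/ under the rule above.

nukzobaliser

No segment of /nukzobaliser/ meets the structural description of the rule, so the form surfaces unchanged.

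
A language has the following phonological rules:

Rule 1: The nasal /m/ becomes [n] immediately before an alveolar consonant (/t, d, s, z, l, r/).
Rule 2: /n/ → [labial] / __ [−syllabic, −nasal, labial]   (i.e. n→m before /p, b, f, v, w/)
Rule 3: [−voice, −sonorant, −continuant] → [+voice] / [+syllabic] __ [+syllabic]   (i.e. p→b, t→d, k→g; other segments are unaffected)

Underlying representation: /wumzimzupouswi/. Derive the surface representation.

wunzinzubouswi

Rule 1 (nasal place assimilation): /m/ precedes the alveolar consonant /z/, so it assimilates in place to [n]. /m/ precedes the alveolar consonant /z/, so it assimilates in place to [n]. /wumzimzupouswi/ → wunzinzupouswi.
Rule 2 (nasal place assimilation): no segment meets the environment; /wunzinzupouswi/ is unchanged.
Rule 3 (intervocalic voicing): /p/ is a voiceless stop between vowels /u/ and /o/, so it voices to [b]. /wunzinzupouswi/ → wunzinzubouswi.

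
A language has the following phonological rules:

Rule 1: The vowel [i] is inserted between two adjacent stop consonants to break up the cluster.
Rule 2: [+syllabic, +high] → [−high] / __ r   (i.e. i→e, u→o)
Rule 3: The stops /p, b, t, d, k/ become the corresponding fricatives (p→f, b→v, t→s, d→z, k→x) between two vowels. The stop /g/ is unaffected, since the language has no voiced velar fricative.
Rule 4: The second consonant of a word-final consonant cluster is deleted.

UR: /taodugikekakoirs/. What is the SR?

taozugixexaxoer

Rule 1 (stop-cluster i-epenthesis): no segment meets the environment; /taodugikekakoirs/ is unchanged.
Rule 2 (pre-rhotic lowering): /i/ is a high vowel immediately before /r/, so it lowers to [e]. /taodugikekakoirs/ → taodugikekakoers.
Rule 3 (intervocalic spirantization): /d/ is a stop between vowels /o/ and /u/, so it spirantizes to the fricative [z]. /k/ is a stop between vowels /i/ and /e/, so it spirantizes to the fricative [x]. /k/ is a stop between vowels /e/ and /a/, so it spirantizes to the fricative [x]. /k/ is a stop between vowels /a/ and /o/, so it spirantizes to the fricative [x]. /taodugikekakoers/ → taozugixexaxoers.
Rule 4 (final cluster simplification): /s/ is the second consonant of a word-final cluster /rs/, so it deletes. /taozugixexaxoers/ → taozugixexaxoer.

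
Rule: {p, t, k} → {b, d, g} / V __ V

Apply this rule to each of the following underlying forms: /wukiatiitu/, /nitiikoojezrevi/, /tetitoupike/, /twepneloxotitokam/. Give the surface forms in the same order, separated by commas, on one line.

wugiadiidu, nidiigoojezrevi, tedidoubige, twepneloxodidogam

/wukiatiitu/: /k/ is a voiceless stop between vowels /u/ and /i/, so it voices to [g]. /t/ is a voiceless stop between vowels /a/ and /i/, so it voices to [d]. /t/ is a voiceless stop between vowels /i/ and /u/, so it voices to [d]. → [wugiadiidu].
/nitiikoojezrevi/: /t/ is a voiceless stop between vowels /i/ and /i/, so it voices to [d]. /k/ is a voiceless stop between vowels /i/ and /o/, so it voices to [g]. → [nidiigoojezrevi].
/tetitoupike/: /t/ is a voiceless stop between vowels /e/ and /i/, so it voices to [d]. /t/ is a voiceless stop between vowels /i/ and /o/, so it voices to [d]. /p/ is a voiceless stop between vowels /u/ and /i/, so it voices to [b]. /k/ is a voiceless stop between vowels /i/ and /e/, so it voices to [g]. → [tedidoubige].
/twepneloxotitokam/: /t/ is a voiceless stop between vowels /o/ and /i/, so it voices to [d]. /t/ is a voiceless stop between vowels /i/ and /o/, so it voices to [d]. /k/ is a voiceless stop between vowels /o/ and /a/, so it voices to [g]. → [twepneloxodidogam].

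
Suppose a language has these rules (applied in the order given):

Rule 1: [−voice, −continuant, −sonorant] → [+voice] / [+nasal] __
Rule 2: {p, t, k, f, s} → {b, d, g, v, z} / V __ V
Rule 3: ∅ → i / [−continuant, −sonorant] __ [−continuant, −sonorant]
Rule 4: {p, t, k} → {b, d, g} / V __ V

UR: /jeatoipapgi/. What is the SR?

jeadoibabigi

Rule 1 (post-nasal voicing): no segment meets the environment; /jeatoipapgi/ is unchanged.
Rule 2 (intervocalic voicing): /t/ is a voiceless obstruent between vowels /a/ and /o/, so it voices to [d]. /p/ is a voiceless obstruent between vowels /i/ and /a/, so it voices to [b]. /jeatoipapgi/ → jeadoibapgi.
Rule 3 (stop-cluster i-epenthesis): /p/ and /g/ form a stop–stop cluster, so [i] is inserted between them. /jeadoibapgi/ → jeadoibapigi.
Rule 4 (intervocalic voicing): /p/ is a voiceless stop between vowels /a/ and /i/, so it voices to [b]. /jeadoibapigi/ → jeadoibabigi.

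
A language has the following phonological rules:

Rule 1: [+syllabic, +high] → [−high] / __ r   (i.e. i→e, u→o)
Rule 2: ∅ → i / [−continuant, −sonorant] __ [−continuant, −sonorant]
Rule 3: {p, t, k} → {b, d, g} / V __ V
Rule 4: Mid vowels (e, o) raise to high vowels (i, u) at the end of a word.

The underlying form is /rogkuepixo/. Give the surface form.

rogiguebixu

Rule 1 (pre-rhotic lowering): no segment meets the environment; /rogkuepixo/ is unchanged.
Rule 2 (stop-cluster i-epenthesis): /g/ and /k/ form a stop–stop cluster, so [i] is inserted between them. /rogkuepixo/ → rogikuepixo.
Rule 3 (intervocalic voicing): /k/ is a voiceless stop between vowels /i/ and /u/, so it voices to [g]. /p/ is a voiceless stop between vowels /e/ and /i/, so it voices to [b]. /rogikuepixo/ → rogiguebixo.
Rule 4 (final vowel raising): /o/ is a mid vowel in word-final position, so it raises to [u]. /rogiguebixo/ → rogiguebixu.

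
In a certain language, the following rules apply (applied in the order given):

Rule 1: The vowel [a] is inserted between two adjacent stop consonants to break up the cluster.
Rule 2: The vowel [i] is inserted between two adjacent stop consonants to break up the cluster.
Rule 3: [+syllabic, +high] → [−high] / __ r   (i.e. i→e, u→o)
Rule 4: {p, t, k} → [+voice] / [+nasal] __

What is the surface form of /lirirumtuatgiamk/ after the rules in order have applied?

Rule 1 (stop-cluster a-epenthesis): /t/ and /g/ form a stop–stop cluster, so [a] is inserted between them. /lirirumtuatgiamk/ → lirirumtuatagiamk.
Rule 2 (stop-cluster i-epenthesis): no segment meets the environment; /lirirumtuatagiamk/ is unchanged.
Rule 3 (pre-rhotic lowering): /i/ is a high vowel immediately before /r/, so it lowers to [e]. /i/ is a high vowel immediately before /r/, so it lowers to [e]. /lirirumtuatagiamk/ → lererumtuatagiamk.
Rule 4 (post-nasal voicing): /t/ is a voiceless stop immediately after the nasal /m/, so it voices to [d]. /k/ is a voiceless stop immediately after the nasal /m/, so it voices to [g]. /lererumtuatagiamk/ → lererumduatagiamg.

lererumduatagiamg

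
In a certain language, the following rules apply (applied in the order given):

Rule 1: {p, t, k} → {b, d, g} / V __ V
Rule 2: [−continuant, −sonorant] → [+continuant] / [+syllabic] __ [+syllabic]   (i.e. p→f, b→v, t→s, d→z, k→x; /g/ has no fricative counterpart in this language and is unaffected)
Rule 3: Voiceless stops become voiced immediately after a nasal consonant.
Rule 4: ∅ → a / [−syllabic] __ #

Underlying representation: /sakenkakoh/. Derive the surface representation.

Rule 1 (intervocalic voicing): /k/ is a voiceless stop between vowels /a/ and /e/, so it voices to [g]. /k/ is a voiceless stop between vowels /a/ and /o/, so it voices to [g]. /sakenkakoh/ → sagenkagoh.
Rule 2 (intervocalic spirantization): no segment meets the environment; /sagenkagoh/ is unchanged.
Rule 3 (post-nasal voicing): /k/ is a voiceless stop immediately after the nasal /n/, so it voices to [g]. /sagenkagoh/ → sagengagoh.
Rule 4 (final a-epenthesis): the form ends in the consonant /h/, so [a] is inserted word-finally. /sagengagoh/ → sagengagoha.

sagengagoha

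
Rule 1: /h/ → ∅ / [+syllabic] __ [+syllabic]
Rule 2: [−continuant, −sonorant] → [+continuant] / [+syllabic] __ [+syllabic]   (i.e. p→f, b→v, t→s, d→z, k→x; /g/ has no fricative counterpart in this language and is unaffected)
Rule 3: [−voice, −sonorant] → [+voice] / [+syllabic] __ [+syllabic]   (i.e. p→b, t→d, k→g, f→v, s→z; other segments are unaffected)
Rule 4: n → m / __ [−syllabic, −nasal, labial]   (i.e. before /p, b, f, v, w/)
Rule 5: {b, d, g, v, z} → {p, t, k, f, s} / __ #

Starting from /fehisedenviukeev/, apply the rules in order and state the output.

Rule 1 (intervocalic h-deletion): /h/ occurs between vowels /e/ and /i/, so it deletes. /fehisedenviukeev/ → feisedenviukeev.
Rule 2 (intervocalic spirantization): /d/ is a stop between vowels /e/ and /e/, so it spirantizes to the fricative [z]. /k/ is a stop between vowels /u/ and /e/, so it spirantizes to the fricative [x]. /feisedenviukeev/ → feisezenviuxeev.
Rule 3 (intervocalic voicing): /s/ is a voiceless obstruent between vowels /i/ and /e/, so it voices to [z]. /feisezenviuxeev/ → feizezenviuxeev.
Rule 4 (nasal place assimilation): /n/ precedes the labial consonant /v/, so it assimilates in place to [m]. /feizezenviuxeev/ → feizezemviuxeev.
Rule 5 (final devoicing): /v/ is a voiced obstruent in word-final position, so it devoices to [f]. /feizezemviuxeev/ → feizezemviuxeef.

feizezemviuxeef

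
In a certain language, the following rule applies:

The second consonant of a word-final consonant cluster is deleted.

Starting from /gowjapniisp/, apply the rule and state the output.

gowjapniis

/p/ is the second consonant of a word-final cluster /sp/, so it deletes.
The other instances of /g/, /w/, /j/, /p/, /n/, /s/ do not occur in the required environment and remain unchanged.
Surface form: [gowjapniis].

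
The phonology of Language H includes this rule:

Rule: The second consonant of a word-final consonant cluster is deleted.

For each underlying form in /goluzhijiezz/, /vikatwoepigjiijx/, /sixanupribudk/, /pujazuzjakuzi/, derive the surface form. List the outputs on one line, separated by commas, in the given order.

/goluzhijiezz/: /z/ is the second consonant of a word-final cluster /zz/, so it deletes. → [goluzhijiez].
/vikatwoepigjiijx/: /x/ is the second consonant of a word-final cluster /jx/, so it deletes. → [vikatwoepigjiij].
/sixanupribudk/: /k/ is the second consonant of a word-final cluster /dk/, so it deletes. → [sixanupribud].
/pujazuzjakuzi/: the rule's environment is not met; surfaces unchanged as [pujazuzjakuzi].

goluzhijiez, vikatwoepigjiij, sixanupribud, pujazuzjakuzi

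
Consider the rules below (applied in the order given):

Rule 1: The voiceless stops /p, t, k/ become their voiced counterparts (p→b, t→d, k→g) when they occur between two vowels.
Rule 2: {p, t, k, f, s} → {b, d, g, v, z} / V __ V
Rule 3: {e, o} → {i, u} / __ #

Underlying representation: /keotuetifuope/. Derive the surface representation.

Rule 1 (intervocalic voicing): /t/ is a voiceless stop between vowels /o/ and /u/, so it voices to [d]. /t/ is a voiceless stop between vowels /e/ and /i/, so it voices to [d]. /p/ is a voiceless stop between vowels /o/ and /e/, so it voices to [b]. /keotuetifuope/ → keoduedifuobe.
Rule 2 (intervocalic voicing): /f/ is a voiceless obstruent between vowels /i/ and /u/, so it voices to [v]. /keoduedifuobe/ → keoduedivuobe.
Rule 3 (final vowel raising): /e/ is a mid vowel in word-final position, so it raises to [i]. /keoduedivuobe/ → keoduedivuobi.

keoduedivuobi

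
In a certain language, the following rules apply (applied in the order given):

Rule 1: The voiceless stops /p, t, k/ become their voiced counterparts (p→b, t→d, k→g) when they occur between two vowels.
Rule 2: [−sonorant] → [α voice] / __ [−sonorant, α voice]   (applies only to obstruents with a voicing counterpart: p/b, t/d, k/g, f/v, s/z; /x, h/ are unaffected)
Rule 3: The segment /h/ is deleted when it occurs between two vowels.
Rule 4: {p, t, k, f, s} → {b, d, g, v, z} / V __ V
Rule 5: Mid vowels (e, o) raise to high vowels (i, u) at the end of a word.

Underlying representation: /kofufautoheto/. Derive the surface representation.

kovuvaudoedu

Rule 1 (intervocalic voicing): /t/ is a voiceless stop between vowels /u/ and /o/, so it voices to [d]. /t/ is a voiceless stop between vowels /e/ and /o/, so it voices to [d]. /kofufautoheto/ → kofufaudohedo.
Rule 2 (regressive voicing assimilation): no segment meets the environment; /kofufaudohedo/ is unchanged.
Rule 3 (intervocalic h-deletion): /h/ occurs between vowels /o/ and /e/, so it deletes. /kofufaudohedo/ → kofufaudoedo.
Rule 4 (intervocalic voicing): /f/ is a voiceless obstruent between vowels /o/ and /u/, so it voices to [v]. /f/ is a voiceless obstruent between vowels /u/ and /a/, so it voices to [v]. /kofufaudoedo/ → kovuvaudoedo.
Rule 5 (final vowel raising): /o/ is a mid vowel in word-final position, so it raises to [u]. /kovuvaudoedo/ → kovuvaudoedu.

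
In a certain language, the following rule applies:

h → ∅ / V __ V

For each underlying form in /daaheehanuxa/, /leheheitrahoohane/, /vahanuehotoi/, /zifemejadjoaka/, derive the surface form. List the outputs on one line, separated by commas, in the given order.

/daaheehanuxa/: /h/ occurs between vowels /a/ and /e/, so it deletes. /h/ occurs between vowels /e/ and /a/, so it deletes. → [daaeeanuxa].
/leheheitrahoohane/: /h/ occurs between vowels /e/ and /e/, so it deletes. /h/ occurs between vowels /e/ and /e/, so it deletes. /h/ occurs between vowels /a/ and /o/, so it deletes. /h/ occurs between vowels /o/ and /a/, so it deletes. → [leeeitraooane].
/vahanuehotoi/: /h/ occurs between vowels /a/ and /a/, so it deletes. /h/ occurs between vowels /e/ and /o/, so it deletes. → [vaanueotoi].
/zifemejadjoaka/: the rule's environment is not met; surfaces unchanged as [zifemejadjoaka].

daaeeanuxa, leeeitraooane, vaanueotoi, zifemejadjoaka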